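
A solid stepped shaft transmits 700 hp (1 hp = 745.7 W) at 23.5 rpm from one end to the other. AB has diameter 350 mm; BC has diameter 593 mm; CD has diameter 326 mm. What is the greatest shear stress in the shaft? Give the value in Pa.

ω = 2π·23.5/60 = 2.461 rad/s, so T = P/ω = 700×745.7 / 2.461 = 212100 N·m.
Under the same torque, τ_max = 16T/(πd³) is largest where d is smallest — segment CD (d = 326 mm).
τ_max = 16·212100/(π·(0.326)³) = 3.118×10^7 Pa.

3.12e7 Pa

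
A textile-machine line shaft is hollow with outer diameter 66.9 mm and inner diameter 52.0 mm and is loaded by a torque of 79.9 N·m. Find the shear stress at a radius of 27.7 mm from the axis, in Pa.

J = π(d_o⁴ − d_i⁴)/32 = π(0.0669⁴ − 0.0520⁴)/32 = 1.249×10^-6 m⁴.
Shear stress varies linearly with radius: τ = T·r/J = 79.90 × 0.0277 / 1.249×10^-6 = 1.772×10^6 Pa.

1.77e6 Pa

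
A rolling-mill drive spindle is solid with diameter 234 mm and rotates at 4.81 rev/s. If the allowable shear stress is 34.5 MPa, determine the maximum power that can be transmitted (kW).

2620 kW

J = πd⁴/32 = π(0.234)⁴/32 = 2.943×10^-4 m⁴.
T_max = τ_allow·J/r = 3.45×10^7 × 2.943×10^-4 / 0.117 = 86800 N·m.
ω = 2π·4.81 = 30.22 rad/s, so P_max = T_max·ω = 2.623×10^6 W.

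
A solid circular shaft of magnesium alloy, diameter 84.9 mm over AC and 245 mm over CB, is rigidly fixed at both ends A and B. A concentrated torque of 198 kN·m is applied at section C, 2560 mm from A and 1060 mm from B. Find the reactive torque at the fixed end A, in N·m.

1180 N·m

Compatibility: T_A·a/J_AC = T_B·b/J_CB with T_A + T_B = T₀.
J_AC = 5.10×10^-6 m⁴, J_CB = 3.54×10^-4 m⁴, so T_A = T₀·(J_AC/a)/((J_AC/a)+(J_CB/b)) = 1175 N·m, T_B = 196800 N·m.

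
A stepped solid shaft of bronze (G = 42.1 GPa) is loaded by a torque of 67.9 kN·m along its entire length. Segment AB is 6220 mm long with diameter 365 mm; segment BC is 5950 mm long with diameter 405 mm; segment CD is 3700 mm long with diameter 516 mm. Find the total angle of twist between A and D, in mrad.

10.2 mrad

J_AB = π(0.365)⁴/32 = 1.74×10^-3 m⁴; J_BC = π(0.405)⁴/32 = 2.64×10^-3 m⁴; J_CD = π(0.516)⁴/32 = 6.96×10^-3 m⁴.
θ = (T/G)·Σ L_i/J_i = (67900/42.1×10⁹)·(6.22/1.74×10^-3 + 5.95/2.64×10^-3 + 3.70/6.96×10^-3) = 0.01025 rad.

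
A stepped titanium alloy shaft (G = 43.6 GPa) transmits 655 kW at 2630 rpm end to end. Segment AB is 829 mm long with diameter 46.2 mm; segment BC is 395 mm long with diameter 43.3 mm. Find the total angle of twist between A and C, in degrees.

ω = 2π·2630/60 = 275.4 rad/s, so T = P/ω = 655×10³ / 275.4 = 2378 N·m.
J_AB = π(0.0462)⁴/32 = 4.47×10^-7 m⁴; J_BC = π(0.0433)⁴/32 = 3.45×10^-7 m⁴.
θ = (T/G)·Σ L_i/J_i = (2378/43.6×10⁹)·(0.829/4.47×10^-7 + 0.395/3.45×10^-7) = 0.1635 rad.

9.37°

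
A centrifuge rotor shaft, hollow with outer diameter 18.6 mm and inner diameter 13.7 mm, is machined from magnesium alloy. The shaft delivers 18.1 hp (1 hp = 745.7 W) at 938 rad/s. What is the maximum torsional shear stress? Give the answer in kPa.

16100 kPa

ω = 938 rad/s, so T = P/ω = 18.1×745.7 / 938.0 = 14.39 N·m.
J = π(d_o⁴ − d_i⁴)/32 = π(0.0186⁴ − 0.0137⁴)/32 = 8.292×10^-9 m⁴.
τ_max = T·r/J = 14.39 × 0.00930 / 8.292×10^-9 = 1.614×10^7 Pa.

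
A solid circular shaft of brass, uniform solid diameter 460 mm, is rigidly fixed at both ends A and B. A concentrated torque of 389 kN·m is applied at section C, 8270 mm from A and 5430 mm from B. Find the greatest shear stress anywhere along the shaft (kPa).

With uniform GJ and both ends fixed, compatibility θ_AC = θ_CB gives T_A·a = T_B·b, together with T_A + T_B = T₀.
T_A = T₀·b/(a+b) = 389000·5430/13700 = 154200 N·m; T_B = 234800 N·m.
τ in each portion: τ_AC = 8.07×10^6 Pa, τ_CB = 1.23×10^7 Pa; maximum is in CB.
τ_max = T_CB·r/J = 234800·0.230/4.40×10^-3 = 1.229×10^7 Pa.

12300 kPa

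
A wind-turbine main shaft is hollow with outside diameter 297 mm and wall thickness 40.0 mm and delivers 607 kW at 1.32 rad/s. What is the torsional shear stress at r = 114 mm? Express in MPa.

96.0 MPa

ω = 1.32 rad/s, so T = P/ω = 607×10³ / 1.320 = 459800 N·m.
J = π(d_o⁴ − d_i⁴)/32 = π(0.297⁴ − 0.217⁴)/32 = 5.462×10^-4 m⁴.
Shear stress varies linearly with radius: τ = T·r/J = 459800 × 0.114 / 5.462×10^-4 = 9.598×10^7 Pa.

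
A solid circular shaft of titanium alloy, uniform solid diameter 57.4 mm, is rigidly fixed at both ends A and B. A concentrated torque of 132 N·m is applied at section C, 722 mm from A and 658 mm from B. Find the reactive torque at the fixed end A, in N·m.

With uniform GJ and both ends fixed, compatibility θ_AC = θ_CB gives T_A·a = T_B·b, together with T_A + T_B = T₀.
T_A = T₀·b/(a+b) = 132.0·658/1380 = 62.94 N·m; T_B = 69.06 N·m.

62.9 N·m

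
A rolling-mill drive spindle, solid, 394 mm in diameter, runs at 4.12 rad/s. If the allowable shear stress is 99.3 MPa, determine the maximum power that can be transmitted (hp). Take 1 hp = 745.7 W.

J = πd⁴/32 = π(0.394)⁴/32 = 2.366×10^-3 m⁴.
T_max = τ_allow·J/r = 9.93×10^7 × 2.366×10^-3 / 0.197 = 1.193e6 N·m.
ω = 4.12 rad/s, so P_max = T_max·ω = 4.913×10^6 W.

6590 hp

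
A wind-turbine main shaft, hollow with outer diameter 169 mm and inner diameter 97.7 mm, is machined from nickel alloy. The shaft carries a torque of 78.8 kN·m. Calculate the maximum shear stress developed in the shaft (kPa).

J = π(d_o⁴ − d_i⁴)/32 = π(0.169⁴ − 0.0977⁴)/32 = 7.114×10^-5 m⁴.
τ_max = T·r/J = 78800 × 0.0845 / 7.114×10^-5 = 9.360×10^7 Pa.

93600 kPa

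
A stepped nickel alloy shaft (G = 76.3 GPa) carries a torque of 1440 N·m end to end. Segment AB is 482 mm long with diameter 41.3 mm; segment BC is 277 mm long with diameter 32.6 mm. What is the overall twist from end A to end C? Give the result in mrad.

J_AB = π(0.0413)⁴/32 = 2.86×10^-7 m⁴; J_BC = π(0.0326)⁴/32 = 1.11×10^-7 m⁴.
θ = (T/G)·Σ L_i/J_i = (1440/76.3×10⁹)·(0.482/2.86×10^-7 + 0.277/1.11×10^-7) = 0.07899 rad.

79.0 mrad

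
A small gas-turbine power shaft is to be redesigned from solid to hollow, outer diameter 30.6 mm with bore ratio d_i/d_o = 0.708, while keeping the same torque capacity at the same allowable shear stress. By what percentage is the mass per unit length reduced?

Equal τ_max and T ⇒ the solid shaft needs d_s³ = d_o³(1−k⁴), so d_s = 30.6·(1−0.708⁴)^(1/3) = 27.79 mm.
Area ratio A_h/A_s = d_o²(1−k²)/d_s² = (1−k²)/(1−k⁴)^(2/3) = 0.6049.
Mass saving = 1 − 0.6049 = 39.5 %.

39.5 %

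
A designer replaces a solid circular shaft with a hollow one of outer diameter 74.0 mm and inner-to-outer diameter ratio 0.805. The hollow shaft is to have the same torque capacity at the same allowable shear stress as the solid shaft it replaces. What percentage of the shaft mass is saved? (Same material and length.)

Equal τ_max and T ⇒ the solid shaft needs d_s³ = d_o³(1−k⁴), so d_s = 74.0·(1−0.805⁴)^(1/3) = 61.71 mm.
Area ratio A_h/A_s = d_o²(1−k²)/d_s² = (1−k²)/(1−k⁴)^(2/3) = 0.5061.
Mass saving = 1 − 0.5061 = 49.4 %.

49.4 %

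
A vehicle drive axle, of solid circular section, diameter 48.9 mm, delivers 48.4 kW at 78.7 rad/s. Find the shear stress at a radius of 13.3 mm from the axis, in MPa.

14.6 MPa

ω = 78.7 rad/s, so T = P/ω = 48.4×10³ / 78.70 = 615.0 N·m.
J = πd⁴/32 = π(0.0489)⁴/32 = 5.614×10^-7 m⁴.
Shear stress varies linearly with radius: τ = T·r/J = 615.0 × 0.0133 / 5.614×10^-7 = 1.457×10^7 Pa.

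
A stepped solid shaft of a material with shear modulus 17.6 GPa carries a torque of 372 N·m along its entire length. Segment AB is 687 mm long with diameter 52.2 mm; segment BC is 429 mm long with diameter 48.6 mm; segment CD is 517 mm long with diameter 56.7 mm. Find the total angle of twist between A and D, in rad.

J_AB = π(0.0522)⁴/32 = 7.29×10^-7 m⁴; J_BC = π(0.0486)⁴/32 = 5.48×10^-7 m⁴; J_CD = π(0.0567)⁴/32 = 1.01×10^-6 m⁴.
θ = (T/G)·Σ L_i/J_i = (372.0/17.6×10⁹)·(0.687/7.29×10^-7 + 0.429/5.48×10^-7 + 0.517/1.01×10^-6) = 0.04725 rad.

0.0472 rad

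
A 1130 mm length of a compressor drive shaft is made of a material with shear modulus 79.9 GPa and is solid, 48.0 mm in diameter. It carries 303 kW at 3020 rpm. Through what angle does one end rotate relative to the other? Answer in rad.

ω = 2π·3020/60 = 316.3 rad/s, so T = P/ω = 303×10³ / 316.3 = 958.1 N·m.
J = πd⁴/32 = π(0.0480)⁴/32 = 5.212×10^-7 m⁴.
θ = T·L/(G·J) = 958.1 × 1.13 / (79.9×10⁹ × 5.212×10^-7) = 0.02600 rad.

0.0260 rad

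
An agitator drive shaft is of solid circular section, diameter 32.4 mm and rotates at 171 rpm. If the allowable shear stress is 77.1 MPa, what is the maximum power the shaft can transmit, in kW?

J = πd⁴/32 = π(0.0324)⁴/32 = 1.082×10^-7 m⁴.
T_max = τ_allow·J/r = 7.71×10^7 × 1.082×10^-7 / 0.0162 = 514.9 N·m.
ω = 2π·171/60 = 17.91 rad/s, so P_max = T_max·ω = 9220 W.

9.22 kW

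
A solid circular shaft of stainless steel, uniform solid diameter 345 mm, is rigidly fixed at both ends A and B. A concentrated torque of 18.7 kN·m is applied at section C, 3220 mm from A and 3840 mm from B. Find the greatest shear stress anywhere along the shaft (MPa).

With uniform GJ and both ends fixed, compatibility θ_AC = θ_CB gives T_A·a = T_B·b, together with T_A + T_B = T₀.
T_A = T₀·b/(a+b) = 18700·3840/7060 = 10170 N·m; T_B = 8529 N·m.
τ in each portion: τ_AC = 1.26×10^6 Pa, τ_CB = 1.06×10^6 Pa; maximum is in AC.
τ_max = T_AC·r/J = 10170·0.172/1.39×10^-3 = 1.261×10^6 Pa.

1.26 MPa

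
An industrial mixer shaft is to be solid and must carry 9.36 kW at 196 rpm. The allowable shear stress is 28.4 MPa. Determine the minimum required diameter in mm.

43.4 mm

ω = 2π·196/60 = 20.53 rad/s, so T = P/ω = 9.36×10³ / 20.53 = 456.0 N·m.
For a solid shaft τ_max = 16T/(πd³), so d = (16T/(π τ_allow))^(1/3) = (16·456.0/(π·2.84×10^7))^(1/3) = 0.04341 m.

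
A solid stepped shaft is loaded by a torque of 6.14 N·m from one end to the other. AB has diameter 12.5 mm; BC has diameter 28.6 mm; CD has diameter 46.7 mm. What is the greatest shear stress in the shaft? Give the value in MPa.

Under the same torque, τ_max = 16T/(πd³) is largest where d is smallest — segment AB (d = 12.5 mm).
τ_max = 16·6.140/(π·(0.0125)³) = 1.601×10^7 Pa.

16.0 MPa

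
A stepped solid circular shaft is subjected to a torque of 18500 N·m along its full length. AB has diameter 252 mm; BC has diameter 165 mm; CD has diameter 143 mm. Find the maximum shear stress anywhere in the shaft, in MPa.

32.2 MPa

Under the same torque, τ_max = 16T/(πd³) is largest where d is smallest — segment CD (d = 143 mm).
τ_max = 16·18500/(π·(0.143)³) = 3.222×10^7 Pa.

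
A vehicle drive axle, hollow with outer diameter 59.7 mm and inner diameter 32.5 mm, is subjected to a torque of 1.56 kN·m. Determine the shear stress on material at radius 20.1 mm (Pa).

2.76e7 Pa

J = π(d_o⁴ − d_i⁴)/32 = π(0.0597⁴ − 0.0325⁴)/32 = 1.138×10^-6 m⁴.
Shear stress varies linearly with radius: τ = T·r/J = 1560 × 0.0201 / 1.138×10^-6 = 2.756×10^7 Pa.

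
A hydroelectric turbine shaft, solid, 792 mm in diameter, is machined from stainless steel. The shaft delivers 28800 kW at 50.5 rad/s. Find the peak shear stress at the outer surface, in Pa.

5.85e6 Pa

ω = 50.5 rad/s, so T = P/ω = 28800×10³ / 50.50 = 570300 N·m.
J = πd⁴/32 = π(0.792)⁴/32 = 0.03863 m⁴.
τ_max = T·r/J = 570300 × 0.396 / 0.03863 = 5.846×10^6 Pa.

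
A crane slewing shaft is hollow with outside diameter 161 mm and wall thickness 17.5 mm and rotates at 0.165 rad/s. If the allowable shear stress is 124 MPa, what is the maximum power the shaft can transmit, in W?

J = π(d_o⁴ − d_i⁴)/32 = π(0.161⁴ − 0.126⁴)/32 = 4.122×10^-5 m⁴.
T_max = τ_allow·J/r = 1.24×10^8 × 4.122×10^-5 / 0.0805 = 63490 N·m.
ω = 0.165 rad/s, so P_max = T_max·ω = 1.048×10^4 W.

10500 W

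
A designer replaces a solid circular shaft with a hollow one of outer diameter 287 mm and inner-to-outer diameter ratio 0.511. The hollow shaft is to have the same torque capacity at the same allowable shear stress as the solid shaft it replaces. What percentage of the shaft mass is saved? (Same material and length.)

Equal τ_max and T ⇒ the solid shaft needs d_s³ = d_o³(1−k⁴), so d_s = 287·(1−0.511⁴)^(1/3) = 280.3 mm.
Area ratio A_h/A_s = d_o²(1−k²)/d_s² = (1−k²)/(1−k⁴)^(2/3) = 0.7745.
Mass saving = 1 − 0.7745 = 22.6 %.

22.6 %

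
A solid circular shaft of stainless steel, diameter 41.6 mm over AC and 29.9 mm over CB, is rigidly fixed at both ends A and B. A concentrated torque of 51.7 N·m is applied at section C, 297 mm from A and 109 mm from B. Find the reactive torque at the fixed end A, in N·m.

29.9 N·m

Compatibility: T_A·a/J_AC = T_B·b/J_CB with T_A + T_B = T₀.
J_AC = 2.94×10^-7 m⁴, J_CB = 7.85×10^-8 m⁴, so T_A = T₀·(J_AC/a)/((J_AC/a)+(J_CB/b)) = 29.93 N·m, T_B = 21.77 N·m.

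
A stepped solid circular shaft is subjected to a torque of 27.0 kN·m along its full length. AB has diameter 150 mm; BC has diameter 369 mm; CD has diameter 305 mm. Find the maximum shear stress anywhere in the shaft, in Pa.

4.07e7 Pa

Under the same torque, τ_max = 16T/(πd³) is largest where d is smallest — segment AB (d = 150 mm).
τ_max = 16·27000/(π·(0.150)³) = 4.074×10^7 Pa.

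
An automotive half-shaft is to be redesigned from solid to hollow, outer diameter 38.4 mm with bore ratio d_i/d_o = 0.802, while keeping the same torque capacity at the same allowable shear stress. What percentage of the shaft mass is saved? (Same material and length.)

Equal τ_max and T ⇒ the solid shaft needs d_s³ = d_o³(1−k⁴), so d_s = 38.4·(1−0.802⁴)^(1/3) = 32.14 mm.
Area ratio A_h/A_s = d_o²(1−k²)/d_s² = (1−k²)/(1−k⁴)^(2/3) = 0.5093.
Mass saving = 1 − 0.5093 = 49.1 %.

49.1 %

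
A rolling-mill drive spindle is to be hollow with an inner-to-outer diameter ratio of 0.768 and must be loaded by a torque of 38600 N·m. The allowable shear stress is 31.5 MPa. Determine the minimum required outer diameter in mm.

212 mm

For a hollow shaft with d_i/d_o = 0.768: τ_max = 16T/(π d_o³ (1−k⁴)), so d_o = [16T/(π τ_allow (1−k⁴))]^(1/3) = [16·38600/(π·3.15×10^7·0.6521)]^(1/3) = 0.2123 m.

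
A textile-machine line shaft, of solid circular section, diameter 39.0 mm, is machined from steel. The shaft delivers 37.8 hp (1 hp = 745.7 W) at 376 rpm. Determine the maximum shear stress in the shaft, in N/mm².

61.5 N/mm²

ω = 2π·376/60 = 39.37 rad/s, so T = P/ω = 37.8×745.7 / 39.37 = 715.9 N·m.
J = πd⁴/32 = π(0.0390)⁴/32 = 2.271×10^-7 m⁴.
τ_max = T·r/J = 715.9 × 0.0195 / 2.271×10^-7 = 6.146×10^7 Pa.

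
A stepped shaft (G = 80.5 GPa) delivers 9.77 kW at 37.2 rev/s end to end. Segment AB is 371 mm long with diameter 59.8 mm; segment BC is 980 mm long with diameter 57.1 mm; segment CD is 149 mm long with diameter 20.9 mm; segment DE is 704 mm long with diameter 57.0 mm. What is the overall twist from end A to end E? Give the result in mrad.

5.12 mrad

ω = 2π·37.2 = 233.7 rad/s, so T = P/ω = 9.77×10³ / 233.7 = 41.80 N·m.
J_AB = π(0.0598)⁴/32 = 1.26×10^-6 m⁴; J_BC = π(0.0571)⁴/32 = 1.04×10^-6 m⁴; J_CD = π(0.0209)⁴/32 = 1.87×10^-8 m⁴; J_DE = π(0.0570)⁴/32 = 1.04×10^-6 m⁴.
θ = (T/G)·Σ L_i/J_i = (41.80/80.5×10⁹)·(0.371/1.26×10^-6 + 0.980/1.04×10^-6 + 0.149/1.87×10^-8 + 0.704/1.04×10^-6) = 5.124×10^-3 rad.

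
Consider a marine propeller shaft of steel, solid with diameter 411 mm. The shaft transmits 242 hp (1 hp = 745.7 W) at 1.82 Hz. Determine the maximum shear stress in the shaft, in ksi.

0.168 ksi

ω = 2π·1.82 = 11.44 rad/s, so T = P/ω = 242×745.7 / 11.44 = 15780 N·m.
J = πd⁴/32 = π(0.411)⁴/32 = 2.801×10^-3 m⁴.
τ_max = T·r/J = 15780 × 0.205 / 2.801×10^-3 = 1.158×10^6 Pa.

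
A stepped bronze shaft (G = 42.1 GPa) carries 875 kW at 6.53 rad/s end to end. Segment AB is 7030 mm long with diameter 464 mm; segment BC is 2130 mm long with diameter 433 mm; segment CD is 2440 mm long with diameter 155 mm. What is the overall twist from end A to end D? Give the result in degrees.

ω = 6.53 rad/s, so T = P/ω = 875×10³ / 6.530 = 134000 N·m.
J_AB = π(0.464)⁴/32 = 4.55×10^-3 m⁴; J_BC = π(0.433)⁴/32 = 3.45×10^-3 m⁴; J_CD = π(0.155)⁴/32 = 5.67×10^-5 m⁴.
θ = (T/G)·Σ L_i/J_i = (134000/42.1×10⁹)·(7.03/4.55×10^-3 + 2.13/3.45×10^-3 + 2.44/5.67×10^-5) = 0.1439 rad.

8.25°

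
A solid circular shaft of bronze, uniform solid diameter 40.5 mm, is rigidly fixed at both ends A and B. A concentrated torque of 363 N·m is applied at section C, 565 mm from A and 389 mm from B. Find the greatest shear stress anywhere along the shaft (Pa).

1.65e7 Pa

With uniform GJ and both ends fixed, compatibility θ_AC = θ_CB gives T_A·a = T_B·b, together with T_A + T_B = T₀.
T_A = T₀·b/(a+b) = 363.0·389/954.0 = 148.0 N·m; T_B = 215.0 N·m.
τ in each portion: τ_AC = 1.13×10^7 Pa, τ_CB = 1.65×10^7 Pa; maximum is in CB.
τ_max = T_CB·r/J = 215.0·0.0203/2.64×10^-7 = 1.648×10^7 Pa.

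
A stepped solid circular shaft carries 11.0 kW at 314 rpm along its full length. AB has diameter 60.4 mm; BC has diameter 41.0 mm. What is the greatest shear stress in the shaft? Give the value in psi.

ω = 2π·314/60 = 32.88 rad/s, so T = P/ω = 11.0×10³ / 32.88 = 334.5 N·m.
Under the same torque, τ_max = 16T/(πd³) is largest where d is smallest — segment BC (d = 41.0 mm).
τ_max = 16·334.5/(π·(0.0410)³) = 2.472×10^7 Pa.

3590 psi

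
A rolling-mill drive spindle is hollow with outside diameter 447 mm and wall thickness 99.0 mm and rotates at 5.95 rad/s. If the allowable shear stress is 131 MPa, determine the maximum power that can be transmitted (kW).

12400 kW

J = π(d_o⁴ − d_i⁴)/32 = π(0.447⁴ − 0.249⁴)/32 = 3.542×10^-3 m⁴.
T_max = τ_allow·J/r = 1.31×10^8 × 3.542×10^-3 / 0.224 = 2.076e6 N·m.
ω = 5.95 rad/s, so P_max = T_max·ω = 1.235×10^7 W.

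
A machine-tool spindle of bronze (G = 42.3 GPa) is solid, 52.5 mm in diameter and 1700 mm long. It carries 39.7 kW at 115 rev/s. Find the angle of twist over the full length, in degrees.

0.170°

ω = 2π·115 = 722.6 rad/s, so T = P/ω = 39.7×10³ / 722.6 = 54.94 N·m.
J = πd⁴/32 = π(0.0525)⁴/32 = 7.458×10^-7 m⁴.
θ = T·L/(G·J) = 54.94 × 1.70 / (42.3×10⁹ × 7.458×10^-7) = 2.961×10^-3 rad.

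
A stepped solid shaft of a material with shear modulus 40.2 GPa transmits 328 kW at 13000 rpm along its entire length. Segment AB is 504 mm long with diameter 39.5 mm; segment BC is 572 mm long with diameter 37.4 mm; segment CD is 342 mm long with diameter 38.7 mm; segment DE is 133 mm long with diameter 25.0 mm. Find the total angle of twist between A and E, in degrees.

ω = 2π·13000/60 = 1361 rad/s, so T = P/ω = 328×10³ / 1361 = 240.9 N·m.
J_AB = π(0.0395)⁴/32 = 2.39×10^-7 m⁴; J_BC = π(0.0374)⁴/32 = 1.92×10^-7 m⁴; J_CD = π(0.0387)⁴/32 = 2.20×10^-7 m⁴; J_DE = π(0.0250)⁴/32 = 3.83×10^-8 m⁴.
θ = (T/G)·Σ L_i/J_i = (240.9/40.2×10⁹)·(0.504/2.39×10^-7 + 0.572/1.92×10^-7 + 0.342/2.20×10^-7 + 0.133/3.83×10^-8) = 0.06058 rad.

3.47°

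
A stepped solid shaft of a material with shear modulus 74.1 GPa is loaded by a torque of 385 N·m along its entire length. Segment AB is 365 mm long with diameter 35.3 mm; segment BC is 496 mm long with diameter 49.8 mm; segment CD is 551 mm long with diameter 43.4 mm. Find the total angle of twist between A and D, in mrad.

J_AB = π(0.0353)⁴/32 = 1.52×10^-7 m⁴; J_BC = π(0.0498)⁴/32 = 6.04×10^-7 m⁴; J_CD = π(0.0434)⁴/32 = 3.48×10^-7 m⁴.
θ = (T/G)·Σ L_i/J_i = (385.0/74.1×10⁹)·(0.365/1.52×10^-7 + 0.496/6.04×10^-7 + 0.551/3.48×10^-7) = 0.02493 rad.

24.9 mrad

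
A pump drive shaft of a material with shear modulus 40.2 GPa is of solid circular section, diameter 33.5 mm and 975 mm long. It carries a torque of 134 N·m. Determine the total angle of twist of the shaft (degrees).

J = πd⁴/32 = π(0.0335)⁴/32 = 1.236×10^-7 m⁴.
θ = T·L/(G·J) = 134.0 × 0.975 / (40.2×10⁹ × 1.236×10^-7) = 0.02628 rad.

1.51°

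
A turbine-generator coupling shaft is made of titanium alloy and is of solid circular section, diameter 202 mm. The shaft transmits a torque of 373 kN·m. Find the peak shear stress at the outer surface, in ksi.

J = πd⁴/32 = π(0.202)⁴/32 = 1.635×10^-4 m⁴.
τ_max = T·r/J = 373000 × 0.101 / 1.635×10^-4 = 2.305×10^8 Pa.

33.4 ksi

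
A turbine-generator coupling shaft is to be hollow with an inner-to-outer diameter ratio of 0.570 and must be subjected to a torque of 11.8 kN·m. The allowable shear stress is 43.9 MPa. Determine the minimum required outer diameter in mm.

115 mm

For a hollow shaft with d_i/d_o = 0.570: τ_max = 16T/(π d_o³ (1−k⁴)), so d_o = [16T/(π τ_allow (1−k⁴))]^(1/3) = [16·11800/(π·4.39×10^7·0.8944)]^(1/3) = 0.1152 m.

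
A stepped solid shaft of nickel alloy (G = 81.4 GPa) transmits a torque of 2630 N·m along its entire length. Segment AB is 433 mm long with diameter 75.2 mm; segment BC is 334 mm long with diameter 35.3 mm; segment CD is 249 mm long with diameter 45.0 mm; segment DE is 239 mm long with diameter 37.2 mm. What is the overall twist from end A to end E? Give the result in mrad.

J_AB = π(0.0752)⁴/32 = 3.14×10^-6 m⁴; J_BC = π(0.0353)⁴/32 = 1.52×10^-7 m⁴; J_CD = π(0.0450)⁴/32 = 4.03×10^-7 m⁴; J_DE = π(0.0372)⁴/32 = 1.88×10^-7 m⁴.
θ = (T/G)·Σ L_i/J_i = (2630/81.4×10⁹)·(0.433/3.14×10^-6 + 0.334/1.52×10^-7 + 0.249/4.03×10^-7 + 0.239/1.88×10^-7) = 0.1363 rad.

136 mrad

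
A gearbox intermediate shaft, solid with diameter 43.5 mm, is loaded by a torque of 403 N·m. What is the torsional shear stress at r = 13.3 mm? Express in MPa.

J = πd⁴/32 = π(0.0435)⁴/32 = 3.515×10^-7 m⁴.
Shear stress varies linearly with radius: τ = T·r/J = 403.0 × 0.0133 / 3.515×10^-7 = 1.525×10^7 Pa.

15.2 MPa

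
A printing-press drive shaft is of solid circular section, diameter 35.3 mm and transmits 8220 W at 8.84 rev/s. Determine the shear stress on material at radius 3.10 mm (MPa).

3.01 MPa

ω = 2π·8.84 = 55.54 rad/s, so T = P/ω = 8220 / 55.54 = 148.0 N·m.
J = πd⁴/32 = π(0.0353)⁴/32 = 1.524×10^-7 m⁴.
Shear stress varies linearly with radius: τ = T·r/J = 148.0 × 0.00310 / 1.524×10^-7 = 3.010×10^6 Pa.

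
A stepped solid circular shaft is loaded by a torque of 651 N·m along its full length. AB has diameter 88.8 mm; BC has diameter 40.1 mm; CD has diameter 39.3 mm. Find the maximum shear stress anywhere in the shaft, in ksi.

7.92 ksi

Under the same torque, τ_max = 16T/(πd³) is largest where d is smallest — segment CD (d = 39.3 mm).
τ_max = 16·651.0/(π·(0.0393)³) = 5.462×10^7 Pa.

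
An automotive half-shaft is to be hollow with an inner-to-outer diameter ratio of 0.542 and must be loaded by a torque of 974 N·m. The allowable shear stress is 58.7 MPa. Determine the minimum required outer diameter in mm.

For a hollow shaft with d_i/d_o = 0.542: τ_max = 16T/(π d_o³ (1−k⁴)), so d_o = [16T/(π τ_allow (1−k⁴))]^(1/3) = [16·974.0/(π·5.87×10^7·0.9137)]^(1/3) = 0.04522 m.

45.2 mm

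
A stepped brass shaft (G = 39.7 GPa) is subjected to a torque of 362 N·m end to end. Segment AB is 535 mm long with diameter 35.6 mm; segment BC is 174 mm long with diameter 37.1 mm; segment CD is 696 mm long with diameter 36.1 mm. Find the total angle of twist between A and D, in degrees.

4.44°

J_AB = π(0.0356)⁴/32 = 1.58×10^-7 m⁴; J_BC = π(0.0371)⁴/32 = 1.86×10^-7 m⁴; J_CD = π(0.0361)⁴/32 = 1.67×10^-7 m⁴.
θ = (T/G)·Σ L_i/J_i = (362.0/39.7×10⁹)·(0.535/1.58×10^-7 + 0.174/1.86×10^-7 + 0.696/1.67×10^-7) = 0.07753 rad.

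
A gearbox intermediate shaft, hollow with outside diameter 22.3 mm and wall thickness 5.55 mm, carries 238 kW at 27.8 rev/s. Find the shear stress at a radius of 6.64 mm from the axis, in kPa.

ω = 2π·27.8 = 174.7 rad/s, so T = P/ω = 238×10³ / 174.7 = 1363 N·m.
J = π(d_o⁴ − d_i⁴)/32 = π(0.0223⁴ − 0.0112⁴)/32 = 2.273×10^-8 m⁴.
Shear stress varies linearly with radius: τ = T·r/J = 1363 × 0.00664 / 2.273×10^-8 = 3.980×10^8 Pa.

398000 kPa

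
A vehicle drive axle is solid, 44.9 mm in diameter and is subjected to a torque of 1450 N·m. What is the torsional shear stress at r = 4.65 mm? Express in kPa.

16900 kPa

J = πd⁴/32 = π(0.0449)⁴/32 = 3.990×10^-7 m⁴.
Shear stress varies linearly with radius: τ = T·r/J = 1450 × 0.00465 / 3.990×10^-7 = 1.690×10^7 Pa.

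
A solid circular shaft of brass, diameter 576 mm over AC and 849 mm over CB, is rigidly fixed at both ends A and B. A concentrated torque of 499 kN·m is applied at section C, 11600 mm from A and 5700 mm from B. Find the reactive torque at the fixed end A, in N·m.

Compatibility: T_A·a/J_AC = T_B·b/J_CB with T_A + T_B = T₀.
J_AC = 0.0108 m⁴, J_CB = 0.0510 m⁴, so T_A = T₀·(J_AC/a)/((J_AC/a)+(J_CB/b)) = 47050 N·m, T_B = 451900 N·m.

47100 N·m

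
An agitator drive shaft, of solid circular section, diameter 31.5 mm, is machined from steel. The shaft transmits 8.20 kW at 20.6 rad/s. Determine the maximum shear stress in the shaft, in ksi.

9.41 ksi

ω = 20.6 rad/s, so T = P/ω = 8.20×10³ / 20.60 = 398.1 N·m.
J = πd⁴/32 = π(0.0315)⁴/32 = 9.666×10^-8 m⁴.
τ_max = T·r/J = 398.1 × 0.0158 / 9.666×10^-8 = 6.486×10^7 Pa.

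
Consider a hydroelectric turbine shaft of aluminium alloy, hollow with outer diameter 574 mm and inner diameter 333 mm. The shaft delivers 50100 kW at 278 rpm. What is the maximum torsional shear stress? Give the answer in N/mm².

52.3 N/mm²

ω = 2π·278/60 = 29.11 rad/s, so T = P/ω = 50100×10³ / 29.11 = 1.721e6 N·m.
J = π(d_o⁴ − d_i⁴)/32 = π(0.574⁴ − 0.333⁴)/32 = 9.450×10^-3 m⁴.
τ_max = T·r/J = 1.721e6 × 0.287 / 9.450×10^-3 = 5.226×10^7 Pa.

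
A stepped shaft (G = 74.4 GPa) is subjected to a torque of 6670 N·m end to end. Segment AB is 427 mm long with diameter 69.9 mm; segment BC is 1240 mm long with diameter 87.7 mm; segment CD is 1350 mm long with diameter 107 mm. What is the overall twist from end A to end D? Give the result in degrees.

J_AB = π(0.0699)⁴/32 = 2.34×10^-6 m⁴; J_BC = π(0.0877)⁴/32 = 5.81×10^-6 m⁴; J_CD = π(0.107)⁴/32 = 1.29×10^-5 m⁴.
θ = (T/G)·Σ L_i/J_i = (6670/74.4×10⁹)·(0.427/2.34×10^-6 + 1.24/5.81×10^-6 + 1.35/1.29×10^-5) = 0.04488 rad.

2.57°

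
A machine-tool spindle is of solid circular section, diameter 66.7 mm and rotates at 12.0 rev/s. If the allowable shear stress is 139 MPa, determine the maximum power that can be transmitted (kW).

J = πd⁴/32 = π(0.0667)⁴/32 = 1.943×10^-6 m⁴.
T_max = τ_allow·J/r = 1.39×10^8 × 1.943×10^-6 / 0.0334 = 8099 N·m.
ω = 2π·12.0 = 75.40 rad/s, so P_max = T_max·ω = 6.106×10^5 W.

611 kW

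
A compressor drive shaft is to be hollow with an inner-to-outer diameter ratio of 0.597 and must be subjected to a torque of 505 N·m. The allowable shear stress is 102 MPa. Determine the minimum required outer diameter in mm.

30.7 mm

For a hollow shaft with d_i/d_o = 0.597: τ_max = 16T/(π d_o³ (1−k⁴)), so d_o = [16T/(π τ_allow (1−k⁴))]^(1/3) = [16·505.0/(π·1.02×10^8·0.8730)]^(1/3) = 0.03068 m.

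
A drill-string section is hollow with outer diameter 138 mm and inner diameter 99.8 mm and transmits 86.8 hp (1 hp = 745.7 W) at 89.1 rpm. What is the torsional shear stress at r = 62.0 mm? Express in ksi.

2.41 ksi

ω = 2π·89.1/60 = 9.331 rad/s, so T = P/ω = 86.8×745.7 / 9.331 = 6937 N·m.
J = π(d_o⁴ − d_i⁴)/32 = π(0.138⁴ − 0.0998⁴)/32 = 2.587×10^-5 m⁴.
Shear stress varies linearly with radius: τ = T·r/J = 6937 × 0.0620 / 2.587×10^-5 = 1.663×10^7 Pa.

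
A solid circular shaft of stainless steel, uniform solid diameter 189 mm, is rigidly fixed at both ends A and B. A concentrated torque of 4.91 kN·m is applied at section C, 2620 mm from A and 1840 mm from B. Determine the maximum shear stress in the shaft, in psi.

316 psi

With uniform GJ and both ends fixed, compatibility θ_AC = θ_CB gives T_A·a = T_B·b, together with T_A + T_B = T₀.
T_A = T₀·b/(a+b) = 4910·1840/4460 = 2026 N·m; T_B = 2884 N·m.
τ in each portion: τ_AC = 1.53×10^6 Pa, τ_CB = 2.18×10^6 Pa; maximum is in CB.
τ_max = T_CB·r/J = 2884·0.0945/1.25×10^-4 = 2.176×10^6 Pa.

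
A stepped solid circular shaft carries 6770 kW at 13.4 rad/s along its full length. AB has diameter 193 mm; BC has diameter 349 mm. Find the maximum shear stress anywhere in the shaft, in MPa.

ω = 13.4 rad/s, so T = P/ω = 6770×10³ / 13.40 = 505200 N·m.
Under the same torque, τ_max = 16T/(πd³) is largest where d is smallest — segment AB (d = 193 mm).
τ_max = 16·505200/(π·(0.193)³) = 3.579×10^8 Pa.

358 MPa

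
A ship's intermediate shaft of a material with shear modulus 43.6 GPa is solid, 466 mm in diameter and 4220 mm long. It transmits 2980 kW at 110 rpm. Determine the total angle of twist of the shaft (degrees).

ω = 2π·110/60 = 11.52 rad/s, so T = P/ω = 2980×10³ / 11.52 = 258700 N·m.
J = πd⁴/32 = π(0.466)⁴/32 = 4.630×10^-3 m⁴.
θ = T·L/(G·J) = 258700 × 4.22 / (43.6×10⁹ × 4.630×10^-3) = 5.409×10^-3 rad.

0.310°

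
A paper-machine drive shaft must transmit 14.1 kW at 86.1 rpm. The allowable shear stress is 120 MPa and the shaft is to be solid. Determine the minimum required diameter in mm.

40.5 mm

ω = 2π·86.1/60 = 9.016 rad/s, so T = P/ω = 14.1×10³ / 9.016 = 1564 N·m.
For a solid shaft τ_max = 16T/(πd³), so d = (16T/(π τ_allow))^(1/3) = (16·1564/(π·1.20×10^8))^(1/3) = 0.04049 m.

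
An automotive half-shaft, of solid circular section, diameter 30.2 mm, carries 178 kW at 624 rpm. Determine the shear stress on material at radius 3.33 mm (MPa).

111 MPa

ω = 2π·624/60 = 65.35 rad/s, so T = P/ω = 178×10³ / 65.35 = 2724 N·m.
J = πd⁴/32 = π(0.0302)⁴/32 = 8.166×10^-8 m⁴.
Shear stress varies linearly with radius: τ = T·r/J = 2724 × 0.00333 / 8.166×10^-8 = 1.111×10^8 Pa.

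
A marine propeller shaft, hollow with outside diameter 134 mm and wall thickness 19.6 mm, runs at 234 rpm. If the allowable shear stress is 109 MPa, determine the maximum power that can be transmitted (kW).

946 kW

J = π(d_o⁴ − d_i⁴)/32 = π(0.134⁴ − 0.0948⁴)/32 = 2.372×10^-5 m⁴.
T_max = τ_allow·J/r = 1.09×10^8 × 2.372×10^-5 / 0.0670 = 38600 N·m.
ω = 2π·234/60 = 24.50 rad/s, so P_max = T_max·ω = 9.458×10^5 W.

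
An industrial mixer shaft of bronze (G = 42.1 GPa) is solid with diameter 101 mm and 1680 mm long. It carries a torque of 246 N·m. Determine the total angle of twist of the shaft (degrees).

0.0551°

J = πd⁴/32 = π(0.101)⁴/32 = 1.022×10^-5 m⁴.
θ = T·L/(G·J) = 246.0 × 1.68 / (42.1×10⁹ × 1.022×10^-5) = 9.609×10^-4 rad.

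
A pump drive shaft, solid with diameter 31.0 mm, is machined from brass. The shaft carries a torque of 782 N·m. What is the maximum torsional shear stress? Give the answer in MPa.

J = πd⁴/32 = π(0.0310)⁴/32 = 9.067×10^-8 m⁴.
τ_max = T·r/J = 782.0 × 0.0155 / 9.067×10^-8 = 1.337×10^8 Pa.

134 MPa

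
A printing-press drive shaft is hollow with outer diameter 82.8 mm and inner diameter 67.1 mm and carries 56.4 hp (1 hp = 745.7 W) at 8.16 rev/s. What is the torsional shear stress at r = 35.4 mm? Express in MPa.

ω = 2π·8.16 = 51.27 rad/s, so T = P/ω = 56.4×745.7 / 51.27 = 820.3 N·m.
J = π(d_o⁴ − d_i⁴)/32 = π(0.0828⁴ − 0.0671⁴)/32 = 2.624×10^-6 m⁴.
Shear stress varies linearly with radius: τ = T·r/J = 820.3 × 0.0354 / 2.624×10^-6 = 1.107×10^7 Pa.

11.1 MPa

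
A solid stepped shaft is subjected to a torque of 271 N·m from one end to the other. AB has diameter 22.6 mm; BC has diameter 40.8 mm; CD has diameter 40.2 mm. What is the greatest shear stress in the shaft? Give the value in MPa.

Under the same torque, τ_max = 16T/(πd³) is largest where d is smallest — segment AB (d = 22.6 mm).
τ_max = 16·271.0/(π·(0.0226)³) = 1.196×10^8 Pa.

120 MPa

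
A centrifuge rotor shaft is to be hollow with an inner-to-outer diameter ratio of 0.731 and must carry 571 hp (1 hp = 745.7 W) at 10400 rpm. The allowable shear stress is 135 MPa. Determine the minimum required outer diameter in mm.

ω = 2π·10400/60 = 1089 rad/s, so T = P/ω = 571×745.7 / 1089 = 391.0 N·m.
For a hollow shaft with d_i/d_o = 0.731: τ_max = 16T/(π d_o³ (1−k⁴)), so d_o = [16T/(π τ_allow (1−k⁴))]^(1/3) = [16·391.0/(π·1.35×10^8·0.7145)]^(1/3) = 0.02743 m.

27.4 mm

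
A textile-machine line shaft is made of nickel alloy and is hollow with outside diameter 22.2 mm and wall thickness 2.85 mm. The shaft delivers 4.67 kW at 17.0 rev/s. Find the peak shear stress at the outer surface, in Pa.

2.93e7 Pa

ω = 2π·17.0 = 106.8 rad/s, so T = P/ω = 4.67×10³ / 106.8 = 43.72 N·m.
J = π(d_o⁴ − d_i⁴)/32 = π(0.0222⁴ − 0.0165⁴)/32 = 1.657×10^-8 m⁴.
τ_max = T·r/J = 43.72 × 0.0111 / 1.657×10^-8 = 2.929×10^7 Pa.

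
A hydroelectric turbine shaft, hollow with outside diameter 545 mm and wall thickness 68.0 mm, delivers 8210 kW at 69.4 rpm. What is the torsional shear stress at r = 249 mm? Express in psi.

ω = 2π·69.4/60 = 7.268 rad/s, so T = P/ω = 8210×10³ / 7.268 = 1.130e6 N·m.
J = π(d_o⁴ − d_i⁴)/32 = π(0.545⁴ − 0.409⁴)/32 = 5.914×10^-3 m⁴.
Shear stress varies linearly with radius: τ = T·r/J = 1.130e6 × 0.249 / 5.914×10^-3 = 4.756×10^7 Pa.

6900 psi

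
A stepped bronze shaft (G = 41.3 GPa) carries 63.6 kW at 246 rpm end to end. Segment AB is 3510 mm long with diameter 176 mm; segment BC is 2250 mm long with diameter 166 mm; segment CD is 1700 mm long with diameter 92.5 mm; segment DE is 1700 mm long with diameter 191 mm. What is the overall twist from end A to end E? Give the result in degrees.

1.09°

ω = 2π·246/60 = 25.76 rad/s, so T = P/ω = 63.6×10³ / 25.76 = 2469 N·m.
J_AB = π(0.176)⁴/32 = 9.42×10^-5 m⁴; J_BC = π(0.166)⁴/32 = 7.45×10^-5 m⁴; J_CD = π(0.0925)⁴/32 = 7.19×10^-6 m⁴; J_DE = π(0.191)⁴/32 = 1.31×10^-4 m⁴.
θ = (T/G)·Σ L_i/J_i = (2469/41.3×10⁹)·(3.51/9.42×10^-5 + 2.25/7.45×10^-5 + 1.70/7.19×10^-6 + 1.70/1.31×10^-4) = 0.01895 rad.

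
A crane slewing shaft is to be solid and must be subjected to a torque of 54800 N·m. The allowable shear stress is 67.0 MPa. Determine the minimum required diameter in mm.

161 mm

For a solid shaft τ_max = 16T/(πd³), so d = (16T/(π τ_allow))^(1/3) = (16·54800/(π·6.70×10^7))^(1/3) = 0.1609 m.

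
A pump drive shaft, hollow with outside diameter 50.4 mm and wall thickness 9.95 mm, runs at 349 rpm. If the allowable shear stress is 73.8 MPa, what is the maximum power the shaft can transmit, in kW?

58.7 kW

J = π(d_o⁴ − d_i⁴)/32 = π(0.0504⁴ − 0.0305⁴)/32 = 5.485×10^-7 m⁴.
T_max = τ_allow·J/r = 7.38×10^7 × 5.485×10^-7 / 0.0252 = 1606 N·m.
ω = 2π·349/60 = 36.55 rad/s, so P_max = T_max·ω = 5.871×10^4 W.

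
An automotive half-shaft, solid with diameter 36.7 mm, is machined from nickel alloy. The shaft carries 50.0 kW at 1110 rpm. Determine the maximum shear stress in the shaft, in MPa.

ω = 2π·1110/60 = 116.2 rad/s, so T = P/ω = 50.0×10³ / 116.2 = 430.1 N·m.
J = πd⁴/32 = π(0.0367)⁴/32 = 1.781×10^-7 m⁴.
τ_max = T·r/J = 430.1 × 0.0184 / 1.781×10^-7 = 4.432×10^7 Pa.

44.3 MPa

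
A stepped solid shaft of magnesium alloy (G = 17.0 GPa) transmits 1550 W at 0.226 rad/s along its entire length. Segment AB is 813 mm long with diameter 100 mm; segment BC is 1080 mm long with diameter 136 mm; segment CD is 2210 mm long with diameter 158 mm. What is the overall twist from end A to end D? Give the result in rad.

0.0610 rad

ω = 0.226 rad/s, so T = P/ω = 1550 / 0.2260 = 6858 N·m.
J_AB = π(0.100)⁴/32 = 9.82×10^-6 m⁴; J_BC = π(0.136)⁴/32 = 3.36×10^-5 m⁴; J_CD = π(0.158)⁴/32 = 6.12×10^-5 m⁴.
θ = (T/G)·Σ L_i/J_i = (6858/17.0×10⁹)·(0.813/9.82×10^-6 + 1.08/3.36×10^-5 + 2.21/6.12×10^-5) = 0.06095 rad.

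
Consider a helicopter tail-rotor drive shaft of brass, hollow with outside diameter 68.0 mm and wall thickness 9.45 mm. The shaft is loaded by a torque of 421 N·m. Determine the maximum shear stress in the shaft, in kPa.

9360 kPa

J = π(d_o⁴ − d_i⁴)/32 = π(0.0680⁴ − 0.0491⁴)/32 = 1.529×10^-6 m⁴.
τ_max = T·r/J = 421.0 × 0.0340 / 1.529×10^-6 = 9.365×10^6 Pa.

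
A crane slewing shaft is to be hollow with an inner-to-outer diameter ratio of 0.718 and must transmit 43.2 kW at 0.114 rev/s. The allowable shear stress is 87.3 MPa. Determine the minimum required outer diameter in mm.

169 mm

ω = 2π·0.114 = 0.7163 rad/s, so T = P/ω = 43.2×10³ / 0.7163 = 60310 N·m.
For a hollow shaft with d_i/d_o = 0.718: τ_max = 16T/(π d_o³ (1−k⁴)), so d_o = [16T/(π τ_allow (1−k⁴))]^(1/3) = [16·60310/(π·8.73×10^7·0.7342)]^(1/3) = 0.1686 m.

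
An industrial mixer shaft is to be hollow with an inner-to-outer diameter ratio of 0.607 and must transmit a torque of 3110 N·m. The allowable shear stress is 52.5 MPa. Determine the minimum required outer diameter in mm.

70.4 mm

For a hollow shaft with d_i/d_o = 0.607: τ_max = 16T/(π d_o³ (1−k⁴)), so d_o = [16T/(π τ_allow (1−k⁴))]^(1/3) = [16·3110/(π·5.25×10^7·0.8642)]^(1/3) = 0.07041 m.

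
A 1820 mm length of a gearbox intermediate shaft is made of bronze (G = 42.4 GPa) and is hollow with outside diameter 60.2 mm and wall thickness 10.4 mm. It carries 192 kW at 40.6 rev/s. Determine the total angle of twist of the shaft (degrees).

ω = 2π·40.6 = 255.1 rad/s, so T = P/ω = 192×10³ / 255.1 = 752.7 N·m.
J = π(d_o⁴ − d_i⁴)/32 = π(0.0602⁴ − 0.0394⁴)/32 = 1.053×10^-6 m⁴.
θ = T·L/(G·J) = 752.7 × 1.82 / (42.4×10⁹ × 1.053×10^-6) = 0.03069 rad.

1.76°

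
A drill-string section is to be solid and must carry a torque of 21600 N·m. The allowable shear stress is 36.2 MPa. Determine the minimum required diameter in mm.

145 mm

For a solid shaft τ_max = 16T/(πd³), so d = (16T/(π τ_allow))^(1/3) = (16·21600/(π·3.62×10^7))^(1/3) = 0.1448 m.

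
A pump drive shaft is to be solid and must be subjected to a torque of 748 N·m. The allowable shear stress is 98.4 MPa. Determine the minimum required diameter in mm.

33.8 mm

For a solid shaft τ_max = 16T/(πd³), so d = (16T/(π τ_allow))^(1/3) = (16·748.0/(π·9.84×10^7))^(1/3) = 0.03383 m.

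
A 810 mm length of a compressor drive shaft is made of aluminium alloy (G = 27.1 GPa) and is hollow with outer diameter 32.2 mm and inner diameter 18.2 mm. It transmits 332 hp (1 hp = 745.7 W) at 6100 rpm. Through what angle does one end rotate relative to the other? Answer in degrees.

ω = 2π·6100/60 = 638.8 rad/s, so T = P/ω = 332×745.7 / 638.8 = 387.6 N·m.
J = π(d_o⁴ − d_i⁴)/32 = π(0.0322⁴ − 0.0182⁴)/32 = 9.477×10^-8 m⁴.
θ = T·L/(G·J) = 387.6 × 0.810 / (27.1×10⁹ × 9.477×10^-8) = 0.1222 rad.

7.00°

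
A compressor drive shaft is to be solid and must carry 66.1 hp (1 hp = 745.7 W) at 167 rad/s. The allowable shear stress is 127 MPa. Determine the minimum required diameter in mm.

22.8 mm

ω = 167 rad/s, so T = P/ω = 66.1×745.7 / 167.0 = 295.2 N·m.
For a solid shaft τ_max = 16T/(πd³), so d = (16T/(π τ_allow))^(1/3) = (16·295.2/(π·1.27×10^8))^(1/3) = 0.02279 m.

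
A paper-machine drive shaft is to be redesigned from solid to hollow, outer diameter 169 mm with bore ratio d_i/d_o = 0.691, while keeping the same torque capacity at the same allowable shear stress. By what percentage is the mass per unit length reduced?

37.9 %

Equal τ_max and T ⇒ the solid shaft needs d_s³ = d_o³(1−k⁴), so d_s = 169·(1−0.691⁴)^(1/3) = 155.0 mm.
Area ratio A_h/A_s = d_o²(1−k²)/d_s² = (1−k²)/(1−k⁴)^(2/3) = 0.6209.
Mass saving = 1 − 0.6209 = 37.9 %.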